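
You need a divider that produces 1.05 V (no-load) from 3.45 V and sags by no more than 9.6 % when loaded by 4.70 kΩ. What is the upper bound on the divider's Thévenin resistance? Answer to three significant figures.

Loading drop = R_th/(R_th + R_L) ≤ 0.0960, so R_th ≤ R_L · ε/(1−ε) = 4.70 kΩ × 0.0960/0.9040 = 499 Ω.

R_th ≤ 499 Ω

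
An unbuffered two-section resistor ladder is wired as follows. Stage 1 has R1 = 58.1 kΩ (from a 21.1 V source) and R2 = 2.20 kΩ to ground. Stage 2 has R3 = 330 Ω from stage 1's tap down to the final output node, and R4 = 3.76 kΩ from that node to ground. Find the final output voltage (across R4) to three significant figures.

Stage 2 presents R3+R4 = 4090 Ω as a load on stage 1's tap.
Stage 1's lower leg becomes R2‖(R3+R4) = 1431 Ω, so V_mid = 21.1 × 1431/59530 = 0.5070 V.
Stage 2 is itself unloaded: V_out = V_mid × R4/(R3+R4) = 0.5070 × 3760/4090 = 0.466 V.

V_out ≈ 0.466 V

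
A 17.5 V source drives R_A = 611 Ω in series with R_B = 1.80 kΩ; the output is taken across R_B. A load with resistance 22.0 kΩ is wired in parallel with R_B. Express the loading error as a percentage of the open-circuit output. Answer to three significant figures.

The divider's output (Thévenin) resistance is R_A‖R_B = 456.2 Ω.
Fractional drop under load = R_th/(R_th + R_L) = 456.2 / (456.2 + 22000) = 0.02031.
So the output falls by 2.03 %.

2.03 %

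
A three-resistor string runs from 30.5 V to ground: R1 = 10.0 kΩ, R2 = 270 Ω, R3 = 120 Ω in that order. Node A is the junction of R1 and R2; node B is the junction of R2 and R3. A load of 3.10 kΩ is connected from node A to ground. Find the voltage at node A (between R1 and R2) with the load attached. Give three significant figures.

Below node A the series string R2+R3 = 390.0 Ω sits in parallel with the 3100 Ω load: 346.4 Ω.
V_A = 30.5 × 346.4/(10000 + 346.4) = 1.02 V.

V ≈ 1.02 V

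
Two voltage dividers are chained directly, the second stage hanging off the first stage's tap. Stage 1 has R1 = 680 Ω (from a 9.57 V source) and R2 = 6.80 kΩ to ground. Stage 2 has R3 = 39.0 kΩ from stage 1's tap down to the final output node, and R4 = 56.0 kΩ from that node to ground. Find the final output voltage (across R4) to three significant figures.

V_out ≈ 5.10 V

Stage 2 presents R3+R4 = 95000 Ω as a load on stage 1's tap.
Stage 1's lower leg becomes R2‖(R3+R4) = 6346 Ω, so V_mid = 9.57 × 6346/7026 = 8.644 V.
Stage 2 is itself unloaded: V_out = V_mid × R4/(R3+R4) = 8.644 × 56000/95000 = 5.10 V.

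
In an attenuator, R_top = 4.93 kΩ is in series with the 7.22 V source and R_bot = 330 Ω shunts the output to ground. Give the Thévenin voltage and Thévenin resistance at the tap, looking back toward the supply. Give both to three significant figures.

V_th = 0.453 V, R_th = 309 Ω

V_th is the open-circuit tap voltage: 7.22 × 330/(4930 + 330) = 0.453 V.
With the supply zeroed, R_top and R_bot appear in parallel from the tap: R_th = R_top‖R_bot = (4930 × 330)/5260 = 309 Ω.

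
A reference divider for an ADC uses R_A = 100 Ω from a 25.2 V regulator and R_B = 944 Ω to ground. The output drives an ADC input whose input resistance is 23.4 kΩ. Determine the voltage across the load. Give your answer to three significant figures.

V_out ≈ 22.7 V

The load sits in parallel with R_B: R_B‖R_L = (944 × 23400) / (944 + 23400) = 907.4 Ω.
V_out = 25.2 × 907.4 / (100 + 907.4) = 25.2 × 907.4/1007 = 22.7 V.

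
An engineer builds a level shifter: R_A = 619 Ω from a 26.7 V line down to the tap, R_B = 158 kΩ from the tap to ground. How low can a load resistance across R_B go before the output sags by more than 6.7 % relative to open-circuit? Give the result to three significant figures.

Output resistance R_th = R_A‖R_B = (619 × 158000)/158600 = 616.6 Ω.
The fractional drop is R_th/(R_th + R_L); requiring this ≤ 0.0670 gives R_L ≥ R_th(1/0.0670 − 1) = 616.6 × 13.93 = 8.59 kΩ.

R_L(min) ≈ 8.59 kΩ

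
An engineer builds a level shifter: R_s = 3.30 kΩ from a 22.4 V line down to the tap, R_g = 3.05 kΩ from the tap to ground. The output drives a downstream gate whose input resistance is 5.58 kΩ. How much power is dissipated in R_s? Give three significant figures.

P ≈ 59.6 mW

Total resistance from the source is R_s + (R_g‖R_L) = 5.272 kΩ, so I = 22.4/5.272 kΩ = 4.249 mA.
P = I²·R_s = (4.249 mA)² × 3.30 kΩ = 59.6 mW.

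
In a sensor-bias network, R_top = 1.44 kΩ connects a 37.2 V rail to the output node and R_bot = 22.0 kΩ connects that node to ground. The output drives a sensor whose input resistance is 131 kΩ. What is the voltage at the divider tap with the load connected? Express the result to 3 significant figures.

V_out ≈ 34.6 V

The load sits in parallel with R_bot: R_bot‖R_L = (22.0 × 131) / (22.0 + 131) = 18.84 kΩ.
V_out = 37.2 × 18.84 / (1.44 + 18.84) = 37.2 × 18.84/20.28 = 34.6 V.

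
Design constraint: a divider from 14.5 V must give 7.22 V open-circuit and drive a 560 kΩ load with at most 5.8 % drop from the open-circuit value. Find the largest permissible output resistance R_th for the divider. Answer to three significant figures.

R_th ≤ 34.5 kΩ

Loading drop = R_th/(R_th + R_L) ≤ 0.0580, so R_th ≤ R_L · ε/(1−ε) = 560 kΩ × 0.0580/0.9420 = 34.5 kΩ.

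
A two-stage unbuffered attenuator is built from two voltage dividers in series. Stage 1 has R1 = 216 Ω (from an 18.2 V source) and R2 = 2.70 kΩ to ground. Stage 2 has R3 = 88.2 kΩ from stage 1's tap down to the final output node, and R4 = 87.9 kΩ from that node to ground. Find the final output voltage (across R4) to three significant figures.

V_out ≈ 8.40 V

Stage 2 presents R3+R4 = 176100 Ω as a load on stage 1's tap.
Stage 1's lower leg becomes R2‖(R3+R4) = 2659 Ω, so V_mid = 18.2 × 2659/2875 = 16.83 V.
Stage 2 is itself unloaded: V_out = V_mid × R4/(R3+R4) = 16.83 × 87900/176100 = 8.40 V.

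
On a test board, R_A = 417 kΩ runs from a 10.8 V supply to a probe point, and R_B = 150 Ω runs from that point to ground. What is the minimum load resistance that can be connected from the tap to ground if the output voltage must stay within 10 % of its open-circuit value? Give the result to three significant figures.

R_L(min) ≈ 1.35 kΩ

Output resistance R_th = R_A‖R_B = (417000 × 150)/417200 = 149.9 Ω.
The fractional drop is R_th/(R_th + R_L); requiring this ≤ 0.100 gives R_L ≥ R_th(1/0.100 − 1) = 149.9 × 9.000 = 1.35 kΩ.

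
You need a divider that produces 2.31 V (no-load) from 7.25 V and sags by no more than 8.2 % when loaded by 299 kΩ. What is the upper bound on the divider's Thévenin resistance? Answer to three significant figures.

Loading drop = R_th/(R_th + R_L) ≤ 0.0820, so R_th ≤ R_L · ε/(1−ε) = 299 kΩ × 0.0820/0.9180 = 26.7 kΩ.

R_th ≤ 26.7 kΩ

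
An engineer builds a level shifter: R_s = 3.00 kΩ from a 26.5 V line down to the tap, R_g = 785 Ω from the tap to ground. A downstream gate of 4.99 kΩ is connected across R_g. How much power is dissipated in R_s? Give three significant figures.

Total resistance from the source is R_s + (R_g‖R_L) = 3678 Ω, so I = 26.5/3678 Ω = 7.204 mA.
P = I²·R_s = (7.204 mA)² × 3.00 kΩ = 156 mW.

P ≈ 156 mW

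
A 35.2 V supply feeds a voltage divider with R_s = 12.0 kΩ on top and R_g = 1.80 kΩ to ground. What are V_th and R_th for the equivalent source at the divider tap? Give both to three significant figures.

V_th is the open-circuit tap voltage: 35.2 × 1.80/(12.0 + 1.80) = 4.59 V.
With the supply zeroed, R_s and R_g appear in parallel from the tap: R_th = R_s‖R_g = (12.0 × 1.80)/13.80 = 1.57 kΩ.

V_th = 4.59 V, R_th = 1.57 kΩ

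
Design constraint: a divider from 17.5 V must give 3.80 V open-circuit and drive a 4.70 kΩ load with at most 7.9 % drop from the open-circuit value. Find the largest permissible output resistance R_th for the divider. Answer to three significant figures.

Loading drop = R_th/(R_th + R_L) ≤ 0.0790, so R_th ≤ R_L · ε/(1−ε) = 4.70 kΩ × 0.0790/0.9210 = 403 Ω.

R_th ≤ 403 Ω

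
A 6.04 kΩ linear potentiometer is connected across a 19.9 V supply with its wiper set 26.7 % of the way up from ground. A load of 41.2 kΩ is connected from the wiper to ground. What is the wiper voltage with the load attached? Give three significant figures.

V ≈ 5.17 V

The wiper splits the pot into (1−α)R = 4.427 kΩ above and αR = 1.613 kΩ below.
Lower section ‖ load = 1.552 kΩ.
V_wiper = 19.9 × 1.552/(4.427 + 1.552) = 5.17 V.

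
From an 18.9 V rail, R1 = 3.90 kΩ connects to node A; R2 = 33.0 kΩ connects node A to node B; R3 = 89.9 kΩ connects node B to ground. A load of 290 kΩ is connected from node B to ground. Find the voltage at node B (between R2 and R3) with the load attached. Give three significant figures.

At node B, R3 is in parallel with the load: R3‖R_L = 68.63 kΩ.
Below node A the resistance is R2 + (R3‖R_L) = 101.6 kΩ, so V_A = 18.9 × 101.6/105.5 = 18.20 V.
Then V_B = V_A × (R3‖R_L)/(R2 + R3‖R_L) = 18.20 × 68.63/101.6 = 12.3 V.

V ≈ 12.3 V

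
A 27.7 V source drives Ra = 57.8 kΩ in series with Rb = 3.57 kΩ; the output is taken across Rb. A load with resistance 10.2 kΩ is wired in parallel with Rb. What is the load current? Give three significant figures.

Rb‖R_L = 2.644 kΩ; V_out = 27.7 × 2.644/60.44 = 1.212 V.
I_L = V_out / R_L = 1.212 / 10.2 kΩ = 0.119 mA.

I_L ≈ 0.119 mA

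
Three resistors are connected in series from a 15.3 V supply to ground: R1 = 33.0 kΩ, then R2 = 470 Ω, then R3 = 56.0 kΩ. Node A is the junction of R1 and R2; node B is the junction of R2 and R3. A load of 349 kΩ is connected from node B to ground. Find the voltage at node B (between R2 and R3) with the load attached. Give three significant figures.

V ≈ 9.03 V

At node B, R3 is in parallel with the load: R3‖R_L = 48260 Ω.
Below node A the resistance is R2 + (R3‖R_L) = 48730 Ω, so V_A = 15.3 × 48730/81730 = 9.122 V.
Then V_B = V_A × (R3‖R_L)/(R2 + R3‖R_L) = 9.122 × 48260/48730 = 9.03 V.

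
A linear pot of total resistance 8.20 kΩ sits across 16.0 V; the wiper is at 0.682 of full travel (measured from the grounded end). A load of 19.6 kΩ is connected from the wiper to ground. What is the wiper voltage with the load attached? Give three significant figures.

The wiper splits the pot into (1−α)R = 2.608 kΩ above and αR = 5.592 kΩ below.
Lower section ‖ load = 4.351 kΩ.
V_wiper = 16.0 × 4.351/(2.608 + 4.351) = 10.0 V.

V ≈ 10.0 V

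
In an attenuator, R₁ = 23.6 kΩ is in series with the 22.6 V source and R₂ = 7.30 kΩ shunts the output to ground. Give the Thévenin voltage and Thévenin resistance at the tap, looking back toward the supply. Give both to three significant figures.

V_th = 5.34 V, R_th = 5.58 kΩ

V_th is the open-circuit tap voltage: 22.6 × 7.30/(23.6 + 7.30) = 5.34 V.
With the supply zeroed, R₁ and R₂ appear in parallel from the tap: R_th = R₁‖R₂ = (23.6 × 7.30)/30.90 = 5.58 kΩ.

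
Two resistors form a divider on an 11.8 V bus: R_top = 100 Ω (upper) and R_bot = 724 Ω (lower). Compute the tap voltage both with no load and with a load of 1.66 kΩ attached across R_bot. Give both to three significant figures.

Open-circuit: V = 11.8 × 724/(100 + 724) = 10.4 V.
With the load, R_bot becomes R_bot‖R_L = 504.1 Ω, so V = 11.8 × 504.1/604.1 = 9.85 V.

Unloaded: 10.4 V; loaded: 9.85 V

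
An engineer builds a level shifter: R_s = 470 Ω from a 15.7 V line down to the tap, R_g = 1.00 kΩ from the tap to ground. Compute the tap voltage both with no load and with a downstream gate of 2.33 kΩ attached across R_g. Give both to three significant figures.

Open-circuit: V = 15.7 × 1000/(470 + 1000) = 10.7 V.
With the load, R_g becomes R_g‖R_L = 699.7 Ω, so V = 15.7 × 699.7/1170 = 9.39 V.

Unloaded: 10.7 V; loaded: 9.39 V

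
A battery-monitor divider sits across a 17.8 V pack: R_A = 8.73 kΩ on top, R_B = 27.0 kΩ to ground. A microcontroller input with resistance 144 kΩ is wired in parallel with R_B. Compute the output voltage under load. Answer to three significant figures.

The load sits in parallel with R_B: R_B‖R_L = (27.0 × 144) / (27.0 + 144) = 22.74 kΩ.
V_out = 17.8 × 22.74 / (8.73 + 22.74) = 17.8 × 22.74/31.47 = 12.9 V.

V_out ≈ 12.9 V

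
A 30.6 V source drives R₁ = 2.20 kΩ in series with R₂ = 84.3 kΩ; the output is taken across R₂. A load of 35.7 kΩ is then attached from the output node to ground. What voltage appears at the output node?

V_out ≈ 28.1 V

The load sits in parallel with R₂: R₂‖R_L = (84.3 × 35.7) / (84.3 + 35.7) = 25.08 kΩ.
V_out = 30.6 × 25.08 / (2.20 + 25.08) = 30.6 × 25.08/27.28 = 28.1 V.
(Unloaded it would have been 29.8 V.)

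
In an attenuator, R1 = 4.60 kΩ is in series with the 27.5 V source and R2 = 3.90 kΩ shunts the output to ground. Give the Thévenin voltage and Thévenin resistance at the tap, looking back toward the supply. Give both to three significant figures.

V_th is the open-circuit tap voltage: 27.5 × 3.90/(4.60 + 3.90) = 12.6 V.
With the supply zeroed, R1 and R2 appear in parallel from the tap: R_th = R1‖R2 = (4.60 × 3.90)/8.500 = 2.11 kΩ.

V_th = 12.6 V, R_th = 2.11 kΩ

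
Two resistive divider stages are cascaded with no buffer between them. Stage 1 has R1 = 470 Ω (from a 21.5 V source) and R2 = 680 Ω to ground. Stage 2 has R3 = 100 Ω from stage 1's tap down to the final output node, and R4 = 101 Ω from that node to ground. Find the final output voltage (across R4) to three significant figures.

Stage 2 presents R3+R4 = 201.0 Ω as a load on stage 1's tap.
Stage 1's lower leg becomes R2‖(R3+R4) = 155.1 Ω, so V_mid = 21.5 × 155.1/625.1 = 5.336 V.
Stage 2 is itself unloaded: V_out = V_mid × R4/(R3+R4) = 5.336 × 101/201.0 = 2.68 V.

V_out ≈ 2.68 V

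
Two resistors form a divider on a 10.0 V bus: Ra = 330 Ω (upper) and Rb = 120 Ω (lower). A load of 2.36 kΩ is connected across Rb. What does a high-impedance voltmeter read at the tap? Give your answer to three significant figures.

The load sits in parallel with Rb: Rb‖R_L = (120 × 2360) / (120 + 2360) = 114.2 Ω.
V_out = 10.0 × 114.2 / (330 + 114.2) = 10.0 × 114.2/444.2 = 2.57 V.

V_out ≈ 2.57 V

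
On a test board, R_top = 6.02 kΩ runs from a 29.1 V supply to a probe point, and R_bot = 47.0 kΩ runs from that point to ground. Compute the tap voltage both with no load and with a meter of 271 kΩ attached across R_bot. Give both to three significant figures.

Unloaded: 25.8 V; loaded: 25.3 V

Open-circuit: V = 29.1 × 47.0/(6.02 + 47.0) = 25.8 V.
With the load, R_bot becomes R_bot‖R_L = 40.05 kΩ, so V = 29.1 × 40.05/46.07 = 25.3 V.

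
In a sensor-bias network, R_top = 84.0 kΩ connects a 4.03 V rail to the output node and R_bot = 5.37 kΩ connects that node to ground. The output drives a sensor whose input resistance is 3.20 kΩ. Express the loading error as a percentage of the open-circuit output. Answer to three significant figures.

The divider's output (Thévenin) resistance is R_top‖R_bot = 5.047 kΩ.
Fractional drop under load = R_th/(R_th + R_L) = 5.047 / (5.047 + 3.20) = 0.6120.
So the output falls by 61.2 %.

61.2 %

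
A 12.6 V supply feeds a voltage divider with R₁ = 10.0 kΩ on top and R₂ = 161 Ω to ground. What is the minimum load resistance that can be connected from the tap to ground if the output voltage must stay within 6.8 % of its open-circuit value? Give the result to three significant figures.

Output resistance R_th = R₁‖R₂ = (10000 × 161)/10160 = 158.4 Ω.
The fractional drop is R_th/(R_th + R_L); requiring this ≤ 0.0680 gives R_L ≥ R_th(1/0.0680 − 1) = 158.4 × 13.71 = 2.17 kΩ.

R_L(min) ≈ 2.17 kΩ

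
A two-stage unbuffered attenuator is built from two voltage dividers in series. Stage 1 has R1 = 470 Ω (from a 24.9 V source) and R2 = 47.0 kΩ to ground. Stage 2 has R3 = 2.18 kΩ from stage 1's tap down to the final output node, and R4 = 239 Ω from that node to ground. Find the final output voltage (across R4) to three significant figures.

Stage 2 presents R3+R4 = 2419 Ω as a load on stage 1's tap.
Stage 1's lower leg becomes R2‖(R3+R4) = 2301 Ω, so V_mid = 24.9 × 2301/2771 = 20.68 V.
Stage 2 is itself unloaded: V_out = V_mid × R4/(R3+R4) = 20.68 × 239/2419 = 2.04 V.

V_out ≈ 2.04 V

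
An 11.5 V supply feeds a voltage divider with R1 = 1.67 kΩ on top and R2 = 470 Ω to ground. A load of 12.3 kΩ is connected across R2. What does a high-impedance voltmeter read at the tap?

The load sits in parallel with R2: R2‖R_L = (470 × 12300) / (470 + 12300) = 452.7 Ω.
V_out = 11.5 × 452.7 / (1670 + 452.7) = 11.5 × 452.7/2123 = 2.45 V.
(Unloaded it would have been 2.53 V.)

V_out ≈ 2.45 V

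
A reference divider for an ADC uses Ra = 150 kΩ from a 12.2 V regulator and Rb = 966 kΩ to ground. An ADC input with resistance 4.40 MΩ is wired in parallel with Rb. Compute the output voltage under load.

The load sits in parallel with Rb: Rb‖R_L = (966 × 4400) / (966 + 4400) = 792.1 kΩ.
V_out = 12.2 × 792.1 / (150 + 792.1) = 12.2 × 792.1/942.1 = 10.3 V.
(Unloaded it would have been 10.6 V.)

V_out ≈ 10.3 V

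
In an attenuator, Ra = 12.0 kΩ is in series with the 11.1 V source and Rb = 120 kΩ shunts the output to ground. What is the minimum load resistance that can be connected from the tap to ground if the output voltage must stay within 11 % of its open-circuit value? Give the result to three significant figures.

Output resistance R_th = Ra‖Rb = (12.0 × 120)/132.0 = 10.91 kΩ.
The fractional drop is R_th/(R_th + R_L); requiring this ≤ 0.110 gives R_L ≥ R_th(1/0.110 − 1) = 10.91 × 8.091 = 88.3 kΩ.

R_L(min) ≈ 88.3 kΩ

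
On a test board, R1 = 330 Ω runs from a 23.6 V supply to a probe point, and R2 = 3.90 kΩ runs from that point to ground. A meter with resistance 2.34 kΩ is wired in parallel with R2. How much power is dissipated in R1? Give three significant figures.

P ≈ 57.2 mW

Total resistance from the source is R1 + (R2‖R_L) = 1792 Ω, so I = 23.6/1792 Ω = 13.17 mA.
P = I²·R1 = (13.17 mA)² × 330 Ω = 57.2 mW.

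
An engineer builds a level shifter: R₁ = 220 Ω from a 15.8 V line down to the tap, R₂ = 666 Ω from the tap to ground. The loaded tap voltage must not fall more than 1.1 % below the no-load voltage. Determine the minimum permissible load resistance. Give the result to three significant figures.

R_L(min) ≈ 14.9 kΩ

Output resistance R_th = R₁‖R₂ = (220 × 666)/886.0 = 165.4 Ω.
The fractional drop is R_th/(R_th + R_L); requiring this ≤ 0.0110 gives R_L ≥ R_th(1/0.0110 − 1) = 165.4 × 89.91 = 14.9 kΩ.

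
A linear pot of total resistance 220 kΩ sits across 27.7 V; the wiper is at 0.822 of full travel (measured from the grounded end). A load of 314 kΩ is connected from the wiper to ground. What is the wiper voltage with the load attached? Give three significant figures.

V ≈ 20.7 V

The wiper splits the pot into (1−α)R = 39.16 kΩ above and αR = 180.8 kΩ below.
Lower section ‖ load = 114.8 kΩ.
V_wiper = 27.7 × 114.8/(39.16 + 114.8) = 20.7 V.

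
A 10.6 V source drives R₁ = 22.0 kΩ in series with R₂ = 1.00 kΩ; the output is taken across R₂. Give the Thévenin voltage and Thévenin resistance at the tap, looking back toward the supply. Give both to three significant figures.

V_th = 0.461 V, R_th = 957 Ω

V_th is the open-circuit tap voltage: 10.6 × 1.00/(22.0 + 1.00) = 0.461 V.
With the supply zeroed, R₁ and R₂ appear in parallel from the tap: R_th = R₁‖R₂ = (22.0 × 1.00)/23.00 = 957 Ω.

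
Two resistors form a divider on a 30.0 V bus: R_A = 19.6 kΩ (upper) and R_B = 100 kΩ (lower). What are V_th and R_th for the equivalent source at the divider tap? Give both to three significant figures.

V_th = 25.1 V, R_th = 16.4 kΩ

V_th is the open-circuit tap voltage: 30.0 × 100/(19.6 + 100) = 25.1 V.
With the supply zeroed, R_A and R_B appear in parallel from the tap: R_th = R_A‖R_B = (19.6 × 100)/119.6 = 16.4 kΩ.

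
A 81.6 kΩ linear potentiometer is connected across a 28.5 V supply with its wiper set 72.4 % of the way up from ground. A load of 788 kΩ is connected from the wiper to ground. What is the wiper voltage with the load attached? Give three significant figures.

V ≈ 20.2 V

The wiper splits the pot into (1−α)R = 22.52 kΩ above and αR = 59.08 kΩ below.
Lower section ‖ load = 54.96 kΩ.
V_wiper = 28.5 × 54.96/(22.52 + 54.96) = 20.2 V.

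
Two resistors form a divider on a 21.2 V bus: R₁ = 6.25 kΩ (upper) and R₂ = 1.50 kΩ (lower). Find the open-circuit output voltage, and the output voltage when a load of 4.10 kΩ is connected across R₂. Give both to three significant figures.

Open-circuit: V = 21.2 × 1.50/(6.25 + 1.50) = 4.10 V.
With the load, R₂ becomes R₂‖R_L = 1.098 kΩ, so V = 21.2 × 1.098/7.348 = 3.17 V.

Unloaded: 4.10 V; loaded: 3.17 V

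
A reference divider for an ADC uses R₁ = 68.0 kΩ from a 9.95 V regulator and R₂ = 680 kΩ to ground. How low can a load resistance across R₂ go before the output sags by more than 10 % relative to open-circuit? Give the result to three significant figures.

Output resistance R_th = R₁‖R₂ = (68.0 × 680)/748.0 = 61.82 kΩ.
The fractional drop is R_th/(R_th + R_L); requiring this ≤ 0.100 gives R_L ≥ R_th(1/0.100 − 1) = 61.82 × 9.000 = 556 kΩ.

R_L(min) ≈ 556 kΩ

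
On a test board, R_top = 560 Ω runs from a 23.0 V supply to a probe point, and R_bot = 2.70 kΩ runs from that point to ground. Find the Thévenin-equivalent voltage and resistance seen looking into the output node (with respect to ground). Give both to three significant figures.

V_th is the open-circuit tap voltage: 23.0 × 2700/(560 + 2700) = 19.0 V.
With the supply zeroed, R_top and R_bot appear in parallel from the tap: R_th = R_top‖R_bot = (560 × 2700)/3260 = 464 Ω.

V_th = 19.0 V, R_th = 464 Ω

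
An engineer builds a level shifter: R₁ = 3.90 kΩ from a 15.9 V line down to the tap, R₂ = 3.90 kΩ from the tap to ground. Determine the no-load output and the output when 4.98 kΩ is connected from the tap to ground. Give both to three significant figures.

Open-circuit: V = 15.9 × 3.90/(3.90 + 3.90) = 7.95 V.
With the load, R₂ becomes R₂‖R_L = 2.187 kΩ, so V = 15.9 × 2.187/6.087 = 5.71 V.

Unloaded: 7.95 V; loaded: 5.71 V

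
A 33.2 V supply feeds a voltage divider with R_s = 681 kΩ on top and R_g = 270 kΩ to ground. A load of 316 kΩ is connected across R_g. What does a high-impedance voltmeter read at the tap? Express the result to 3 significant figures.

V_out ≈ 5.85 V

The load sits in parallel with R_g: R_g‖R_L = (270 × 316) / (270 + 316) = 145.6 kΩ.
V_out = 33.2 × 145.6 / (681 + 145.6) = 33.2 × 145.6/826.6 = 5.85 V.
(Unloaded it would have been 9.43 V.)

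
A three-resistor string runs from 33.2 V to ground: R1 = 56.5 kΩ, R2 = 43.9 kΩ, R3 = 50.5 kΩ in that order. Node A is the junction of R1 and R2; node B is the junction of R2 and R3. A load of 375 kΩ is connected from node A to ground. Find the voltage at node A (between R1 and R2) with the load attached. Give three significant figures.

V ≈ 19.0 V

Below node A the series string R2+R3 = 94.40 kΩ sits in parallel with the 375 kΩ load: 75.42 kΩ.
V_A = 33.2 × 75.42/(56.5 + 75.42) = 19.0 V.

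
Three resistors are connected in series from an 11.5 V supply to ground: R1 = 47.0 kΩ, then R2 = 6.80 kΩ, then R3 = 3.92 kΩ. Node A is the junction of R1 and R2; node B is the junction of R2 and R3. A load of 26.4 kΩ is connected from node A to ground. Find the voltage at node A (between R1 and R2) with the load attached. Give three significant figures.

V ≈ 1.61 V

Below node A the series string R2+R3 = 10.72 kΩ sits in parallel with the 26.4 kΩ load: 7.624 kΩ.
V_A = 11.5 × 7.624/(47.0 + 7.624) = 1.61 V.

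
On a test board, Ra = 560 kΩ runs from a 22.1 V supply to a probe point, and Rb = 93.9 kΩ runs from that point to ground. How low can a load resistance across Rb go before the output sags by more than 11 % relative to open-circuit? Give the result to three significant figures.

R_L(min) ≈ 651 kΩ

Output resistance R_th = Ra‖Rb = (560 × 93.9)/653.9 = 80.42 kΩ.
The fractional drop is R_th/(R_th + R_L); requiring this ≤ 0.110 gives R_L ≥ R_th(1/0.110 − 1) = 80.42 × 8.091 = 651 kΩ.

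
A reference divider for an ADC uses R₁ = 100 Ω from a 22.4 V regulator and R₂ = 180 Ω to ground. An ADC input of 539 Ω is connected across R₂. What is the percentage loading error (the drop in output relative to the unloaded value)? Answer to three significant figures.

Unloaded V = 22.4 × 180/280.0 = 14.400 V.
Loaded: R₂‖R_L = 134.9 Ω, giving V = 22.4 × 134.9/234.9 = 12.866 V.
Drop = (14.400 − 12.866) / 14.400 = 10.7 %.

10.7 %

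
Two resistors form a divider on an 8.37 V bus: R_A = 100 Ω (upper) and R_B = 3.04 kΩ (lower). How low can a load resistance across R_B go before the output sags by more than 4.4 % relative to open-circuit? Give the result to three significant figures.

Output resistance R_th = R_A‖R_B = (100 × 3040)/3140 = 96.82 Ω.
The fractional drop is R_th/(R_th + R_L); requiring this ≤ 0.0440 gives R_L ≥ R_th(1/0.0440 − 1) = 96.82 × 21.73 = 2.10 kΩ.

R_L(min) ≈ 2.10 kΩ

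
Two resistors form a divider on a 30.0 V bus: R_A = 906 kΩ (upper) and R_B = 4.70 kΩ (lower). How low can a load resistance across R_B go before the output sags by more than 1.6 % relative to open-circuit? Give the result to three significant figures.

R_L(min) ≈ 288 kΩ

Output resistance R_th = R_A‖R_B = (906 × 4.70)/910.7 = 4.676 kΩ.
The fractional drop is R_th/(R_th + R_L); requiring this ≤ 0.0160 gives R_L ≥ R_th(1/0.0160 − 1) = 4.676 × 61.50 = 288 kΩ.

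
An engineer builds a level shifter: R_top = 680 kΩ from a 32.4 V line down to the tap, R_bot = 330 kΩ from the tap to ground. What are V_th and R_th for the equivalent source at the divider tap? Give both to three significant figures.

V_th = 10.6 V, R_th = 222 kΩ

V_th is the open-circuit tap voltage: 32.4 × 330/(680 + 330) = 10.6 V.
With the supply zeroed, R_top and R_bot appear in parallel from the tap: R_th = R_top‖R_bot = (680 × 330)/1010 = 222 kΩ.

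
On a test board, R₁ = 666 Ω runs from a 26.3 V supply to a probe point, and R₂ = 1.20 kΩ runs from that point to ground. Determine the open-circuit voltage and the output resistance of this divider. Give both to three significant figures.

V_th = 16.9 V, R_th = 428 Ω

V_th is the open-circuit tap voltage: 26.3 × 1200/(666 + 1200) = 16.9 V.
With the supply zeroed, R₁ and R₂ appear in parallel from the tap: R_th = R₁‖R₂ = (666 × 1200)/1866 = 428 Ω.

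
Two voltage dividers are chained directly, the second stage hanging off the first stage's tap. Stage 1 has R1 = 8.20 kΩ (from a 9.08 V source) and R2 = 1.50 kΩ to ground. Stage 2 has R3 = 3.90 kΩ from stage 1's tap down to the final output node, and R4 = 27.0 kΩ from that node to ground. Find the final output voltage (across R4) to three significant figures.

V_out ≈ 1.18 V

Stage 2 presents R3+R4 = 30.90 kΩ as a load on stage 1's tap.
Stage 1's lower leg becomes R2‖(R3+R4) = 1.431 kΩ, so V_mid = 9.08 × 1.431/9.631 = 1.349 V.
Stage 2 is itself unloaded: V_out = V_mid × R4/(R3+R4) = 1.349 × 27.0/30.90 = 1.18 V.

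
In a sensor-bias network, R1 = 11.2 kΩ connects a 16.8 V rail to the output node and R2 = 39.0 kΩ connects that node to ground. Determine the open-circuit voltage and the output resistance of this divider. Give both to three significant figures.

V_th = 13.1 V, R_th = 8.70 kΩ

V_th is the open-circuit tap voltage: 16.8 × 39.0/(11.2 + 39.0) = 13.1 V.
With the supply zeroed, R1 and R2 appear in parallel from the tap: R_th = R1‖R2 = (11.2 × 39.0)/50.20 = 8.70 kΩ.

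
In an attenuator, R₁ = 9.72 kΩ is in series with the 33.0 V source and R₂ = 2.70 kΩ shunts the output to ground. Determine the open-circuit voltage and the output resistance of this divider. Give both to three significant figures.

V_th is the open-circuit tap voltage: 33.0 × 2.70/(9.72 + 2.70) = 7.17 V.
With the supply zeroed, R₁ and R₂ appear in parallel from the tap: R_th = R₁‖R₂ = (9.72 × 2.70)/12.42 = 2.11 kΩ.

V_th = 7.17 V, R_th = 2.11 kΩ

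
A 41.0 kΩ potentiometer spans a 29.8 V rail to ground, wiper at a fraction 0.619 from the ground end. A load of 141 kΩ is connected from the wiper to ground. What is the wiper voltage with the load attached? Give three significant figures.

V ≈ 17.3 V

The wiper splits the pot into (1−α)R = 15.62 kΩ above and αR = 25.38 kΩ below.
Lower section ‖ load = 21.51 kΩ.
V_wiper = 29.8 × 21.51/(15.62 + 21.51) = 17.3 V.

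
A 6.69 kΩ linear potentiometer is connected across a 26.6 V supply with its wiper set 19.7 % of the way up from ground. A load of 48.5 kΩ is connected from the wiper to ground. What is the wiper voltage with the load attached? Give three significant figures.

V ≈ 5.13 V

The wiper splits the pot into (1−α)R = 5.372 kΩ above and αR = 1.318 kΩ below.
Lower section ‖ load = 1.283 kΩ.
V_wiper = 26.6 × 1.283/(5.372 + 1.283) = 5.13 V.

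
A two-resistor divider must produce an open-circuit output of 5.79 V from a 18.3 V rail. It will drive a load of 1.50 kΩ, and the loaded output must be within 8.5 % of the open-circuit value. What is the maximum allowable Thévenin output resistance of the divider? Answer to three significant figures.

R_th ≤ 139 Ω

Loading drop = R_th/(R_th + R_L) ≤ 0.0850, so R_th ≤ R_L · ε/(1−ε) = 1.50 kΩ × 0.0850/0.9150 = 139 Ω.
(Any R1, R2 with R2/(R1+R2) = 0.316 and R1‖R2 ≤ 139 Ω will meet the spec.)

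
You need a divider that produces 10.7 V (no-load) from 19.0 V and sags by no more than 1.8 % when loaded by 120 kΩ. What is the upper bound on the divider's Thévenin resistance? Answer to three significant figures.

R_th ≤ 2.20 kΩ

Loading drop = R_th/(R_th + R_L) ≤ 0.0180, so R_th ≤ R_L · ε/(1−ε) = 120 kΩ × 0.0180/0.9820 = 2.20 kΩ.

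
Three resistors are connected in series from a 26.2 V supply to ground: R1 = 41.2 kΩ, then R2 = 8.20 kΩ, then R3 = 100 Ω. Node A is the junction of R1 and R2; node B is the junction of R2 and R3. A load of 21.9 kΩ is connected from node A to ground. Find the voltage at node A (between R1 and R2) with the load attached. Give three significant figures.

V ≈ 3.34 V

Below node A the series string R2+R3 = 8300 Ω sits in parallel with the 21900 Ω load: 6019 Ω.
V_A = 26.2 × 6019/(41200 + 6019) = 3.34 V.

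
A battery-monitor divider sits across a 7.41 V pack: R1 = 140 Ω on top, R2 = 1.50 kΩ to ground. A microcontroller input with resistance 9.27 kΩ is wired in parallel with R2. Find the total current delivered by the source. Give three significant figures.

R2‖R_L = 1291 Ω, so the source sees R1 + R2‖R_L = 1431 Ω.
I = 7.41 V / 1431 Ω = 5.18 mA.

I ≈ 5.18 mA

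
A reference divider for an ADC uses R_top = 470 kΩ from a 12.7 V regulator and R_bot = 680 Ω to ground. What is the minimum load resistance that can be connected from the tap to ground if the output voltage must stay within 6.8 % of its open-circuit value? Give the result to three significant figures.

R_L(min) ≈ 9.31 kΩ

Output resistance R_th = R_top‖R_bot = (470000 × 680)/470700 = 679.0 Ω.
The fractional drop is R_th/(R_th + R_L); requiring this ≤ 0.0680 gives R_L ≥ R_th(1/0.0680 − 1) = 679.0 × 13.71 = 9.31 kΩ.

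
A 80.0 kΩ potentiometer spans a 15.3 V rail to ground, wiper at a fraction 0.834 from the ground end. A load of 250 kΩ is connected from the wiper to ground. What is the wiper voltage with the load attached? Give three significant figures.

V ≈ 12.2 V

The wiper splits the pot into (1−α)R = 13.28 kΩ above and αR = 66.72 kΩ below.
Lower section ‖ load = 52.66 kΩ.
V_wiper = 15.3 × 52.66/(13.28 + 52.66) = 12.2 V.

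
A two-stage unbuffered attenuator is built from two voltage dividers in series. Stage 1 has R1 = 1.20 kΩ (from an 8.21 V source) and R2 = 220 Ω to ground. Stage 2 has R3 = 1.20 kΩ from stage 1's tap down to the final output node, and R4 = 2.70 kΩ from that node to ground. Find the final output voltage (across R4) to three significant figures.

Stage 2 presents R3+R4 = 3900 Ω as a load on stage 1's tap.
Stage 1's lower leg becomes R2‖(R3+R4) = 208.3 Ω, so V_mid = 8.21 × 208.3/1408 = 1.214 V.
Stage 2 is itself unloaded: V_out = V_mid × R4/(R3+R4) = 1.214 × 2700/3900 = 0.841 V.

V_out ≈ 0.841 V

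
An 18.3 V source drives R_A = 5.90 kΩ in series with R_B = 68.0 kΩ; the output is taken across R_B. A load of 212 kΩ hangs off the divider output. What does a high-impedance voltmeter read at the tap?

V_out ≈ 16.4 V

The load sits in parallel with R_B: R_B‖R_L = (68.0 × 212) / (68.0 + 212) = 51.49 kΩ.
V_out = 18.3 × 51.49 / (5.90 + 51.49) = 18.3 × 51.49/57.39 = 16.4 V.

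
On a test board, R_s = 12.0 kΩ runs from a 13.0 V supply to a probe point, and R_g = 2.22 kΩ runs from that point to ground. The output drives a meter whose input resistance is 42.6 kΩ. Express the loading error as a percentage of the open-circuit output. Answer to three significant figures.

4.21 %

The divider's output (Thévenin) resistance is R_s‖R_g = 1.873 kΩ.
Fractional drop under load = R_th/(R_th + R_L) = 1.873 / (1.873 + 42.6) = 0.04212.
So the output falls by 4.21 %.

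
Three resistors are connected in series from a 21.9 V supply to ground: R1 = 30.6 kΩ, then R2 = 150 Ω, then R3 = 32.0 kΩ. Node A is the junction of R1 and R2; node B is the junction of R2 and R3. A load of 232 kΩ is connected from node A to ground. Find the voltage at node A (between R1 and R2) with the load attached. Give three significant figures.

V ≈ 10.5 V

Below node A the series string R2+R3 = 32150 Ω sits in parallel with the 232000 Ω load: 28240 Ω.
V_A = 21.9 × 28240/(30600 + 28240) = 10.5 V.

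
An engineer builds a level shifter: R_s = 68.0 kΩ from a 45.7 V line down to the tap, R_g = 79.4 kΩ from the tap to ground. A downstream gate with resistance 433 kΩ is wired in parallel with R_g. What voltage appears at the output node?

V_out ≈ 22.7 V

The load sits in parallel with R_g: R_g‖R_L = (79.4 × 433) / (79.4 + 433) = 67.10 kΩ.
V_out = 45.7 × 67.10 / (68.0 + 67.10) = 45.7 × 67.10/135.1 = 22.7 V.
(Unloaded it would have been 24.6 V.)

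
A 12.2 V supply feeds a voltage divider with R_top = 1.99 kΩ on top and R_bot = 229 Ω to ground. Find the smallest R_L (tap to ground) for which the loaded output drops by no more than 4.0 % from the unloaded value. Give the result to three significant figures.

Output resistance R_th = R_top‖R_bot = (1990 × 229)/2219 = 205.4 Ω.
The fractional drop is R_th/(R_th + R_L); requiring this ≤ 0.0400 gives R_L ≥ R_th(1/0.0400 − 1) = 205.4 × 24.00 = 4.93 kΩ.

R_L(min) ≈ 4.93 kΩ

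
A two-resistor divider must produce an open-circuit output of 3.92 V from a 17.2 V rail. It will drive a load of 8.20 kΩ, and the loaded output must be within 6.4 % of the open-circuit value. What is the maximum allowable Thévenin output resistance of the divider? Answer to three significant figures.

Loading drop = R_th/(R_th + R_L) ≤ 0.0640, so R_th ≤ R_L · ε/(1−ε) = 8.20 kΩ × 0.0640/0.9360 = 561 Ω.

R_th ≤ 561 Ω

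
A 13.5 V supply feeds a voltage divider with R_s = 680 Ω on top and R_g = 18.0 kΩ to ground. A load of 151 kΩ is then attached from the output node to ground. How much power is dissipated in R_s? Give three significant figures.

Total resistance from the source is R_s + (R_g‖R_L) = 16760 Ω, so I = 13.5/16760 Ω = 0.8054 mA.
P = I²·R_s = (0.8054 mA)² × 680 Ω = 0.441 mW.

P ≈ 0.441 mW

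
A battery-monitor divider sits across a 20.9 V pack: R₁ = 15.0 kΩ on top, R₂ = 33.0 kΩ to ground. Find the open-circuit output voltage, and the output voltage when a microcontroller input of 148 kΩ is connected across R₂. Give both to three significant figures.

Unloaded: 14.4 V; loaded: 13.4 V

Open-circuit: V = 20.9 × 33.0/(15.0 + 33.0) = 14.4 V.
With the load, R₂ becomes R₂‖R_L = 26.98 kΩ, so V = 20.9 × 26.98/41.98 = 13.4 V.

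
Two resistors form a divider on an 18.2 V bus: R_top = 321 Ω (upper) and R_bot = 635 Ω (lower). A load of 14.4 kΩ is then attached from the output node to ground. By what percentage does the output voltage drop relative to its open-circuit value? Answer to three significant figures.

1.46 %

The divider's output (Thévenin) resistance is R_top‖R_bot = 213.2 Ω.
Fractional drop under load = R_th/(R_th + R_L) = 213.2 / (213.2 + 14400) = 0.01459.
So the output falls by 1.46 %.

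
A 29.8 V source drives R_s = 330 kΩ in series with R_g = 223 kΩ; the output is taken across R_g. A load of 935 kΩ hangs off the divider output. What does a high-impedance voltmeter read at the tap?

The load sits in parallel with R_g: R_g‖R_L = (223 × 935) / (223 + 935) = 180.1 kΩ.
V_out = 29.8 × 180.1 / (330 + 180.1) = 29.8 × 180.1/510.1 = 10.5 V.

V_out ≈ 10.5 V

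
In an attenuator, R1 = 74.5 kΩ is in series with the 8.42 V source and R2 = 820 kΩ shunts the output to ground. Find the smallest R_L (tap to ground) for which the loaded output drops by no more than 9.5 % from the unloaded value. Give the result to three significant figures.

Output resistance R_th = R1‖R2 = (74.5 × 820)/894.5 = 68.30 kΩ.
The fractional drop is R_th/(R_th + R_L); requiring this ≤ 0.0950 gives R_L ≥ R_th(1/0.0950 − 1) = 68.30 × 9.526 = 651 kΩ.

R_L(min) ≈ 651 kΩ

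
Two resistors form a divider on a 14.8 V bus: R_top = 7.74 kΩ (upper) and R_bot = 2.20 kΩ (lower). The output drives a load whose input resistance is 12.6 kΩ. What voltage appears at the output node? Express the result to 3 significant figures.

The load sits in parallel with R_bot: R_bot‖R_L = (2.20 × 12.6) / (2.20 + 12.6) = 1.873 kΩ.
V_out = 14.8 × 1.873 / (7.74 + 1.873) = 14.8 × 1.873/9.613 = 2.88 V.

V_out ≈ 2.88 V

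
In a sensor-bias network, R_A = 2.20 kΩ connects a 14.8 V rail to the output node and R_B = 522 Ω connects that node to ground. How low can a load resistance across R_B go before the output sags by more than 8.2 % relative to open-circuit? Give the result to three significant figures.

Output resistance R_th = R_A‖R_B = (2200 × 522)/2722 = 421.9 Ω.
The fractional drop is R_th/(R_th + R_L); requiring this ≤ 0.0820 gives R_L ≥ R_th(1/0.0820 − 1) = 421.9 × 11.20 = 4.72 kΩ.

R_L(min) ≈ 4.72 kΩ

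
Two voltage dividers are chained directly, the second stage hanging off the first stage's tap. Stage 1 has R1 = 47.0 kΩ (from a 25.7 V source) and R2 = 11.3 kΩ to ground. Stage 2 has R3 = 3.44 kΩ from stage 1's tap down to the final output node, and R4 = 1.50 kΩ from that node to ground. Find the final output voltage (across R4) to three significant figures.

Stage 2 presents R3+R4 = 4.940 kΩ as a load on stage 1's tap.
Stage 1's lower leg becomes R2‖(R3+R4) = 3.437 kΩ, so V_mid = 25.7 × 3.437/50.44 = 1.751 V.
Stage 2 is itself unloaded: V_out = V_mid × R4/(R3+R4) = 1.751 × 1.50/4.940 = 0.532 V.

V_out ≈ 0.532 V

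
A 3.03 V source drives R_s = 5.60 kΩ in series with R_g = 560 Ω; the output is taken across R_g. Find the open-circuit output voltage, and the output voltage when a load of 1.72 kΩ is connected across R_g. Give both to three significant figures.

Open-circuit: V = 3.03 × 560/(5600 + 560) = 0.275 V.
With the load, R_g becomes R_g‖R_L = 422.5 Ω, so V = 3.03 × 422.5/6022 = 0.213 V.

Unloaded: 0.275 V; loaded: 0.213 V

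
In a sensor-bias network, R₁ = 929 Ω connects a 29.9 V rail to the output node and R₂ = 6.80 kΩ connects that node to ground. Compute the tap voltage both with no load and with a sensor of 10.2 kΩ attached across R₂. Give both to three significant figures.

Unloaded: 26.3 V; loaded: 24.4 V

Open-circuit: V = 29.9 × 6800/(929 + 6800) = 26.3 V.
With the load, R₂ becomes R₂‖R_L = 4080 Ω, so V = 29.9 × 4080/5009 = 24.4 V.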